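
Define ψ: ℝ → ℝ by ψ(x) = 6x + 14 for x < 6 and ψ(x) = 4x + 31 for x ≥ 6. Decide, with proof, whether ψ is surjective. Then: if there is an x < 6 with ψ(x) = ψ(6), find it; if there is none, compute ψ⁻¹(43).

Both pieces are strictly increasing (slopes 6 and 4), so each is injective on its own interval.
The left piece maps (−∞, 6) onto (−∞, 50); the right piece maps [6, ∞) onto [55, ∞).
The union (−∞, 50) ∪ [55, ∞) omits the interval between 50 and 55; in particular 50 has no preimage. So ψ is not surjective.
Because the two images are disjoint, no x < 6 has ψ(x) = ψ(6), so we compute ψ⁻¹(43): 43 lies in (−∞, 50), so solve 6x + 14 = 43: x = (43 − 14)/6 = 29/6.

29/6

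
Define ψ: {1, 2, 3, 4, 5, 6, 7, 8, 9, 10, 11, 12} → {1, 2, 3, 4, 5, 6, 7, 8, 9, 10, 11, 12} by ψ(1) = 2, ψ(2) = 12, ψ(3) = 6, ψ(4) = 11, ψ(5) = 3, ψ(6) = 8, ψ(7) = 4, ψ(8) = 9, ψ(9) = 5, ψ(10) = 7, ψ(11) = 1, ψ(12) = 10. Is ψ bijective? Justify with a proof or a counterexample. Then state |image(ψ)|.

12

The values 2, 12, 6, 11, 3, 8, 4, 9, 5, 7, 1, 10 are a permutation of {1, 2, 3, 4, 5, 6, 7, 8, 9, 10, 11, 12}: each element appears exactly once.
So ψ is injective and surjective, hence bijective.
The image of ψ is {1, 2, 3, 4, 5, 6, 7, 8, 9, 10, 11, 12}, which has 12 elements.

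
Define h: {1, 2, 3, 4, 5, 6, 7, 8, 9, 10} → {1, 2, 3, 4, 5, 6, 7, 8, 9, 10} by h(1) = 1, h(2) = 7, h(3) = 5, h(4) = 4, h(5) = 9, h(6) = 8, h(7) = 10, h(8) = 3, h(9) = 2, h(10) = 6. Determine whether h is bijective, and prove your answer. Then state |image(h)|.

10

The values 1, 7, 5, 4, 9, 8, 10, 3, 2, 6 are a permutation of {1, 2, 3, 4, 5, 6, 7, 8, 9, 10}: each element appears exactly once.
So h is injective and surjective, hence bijective.
The image of h is {1, 2, 3, 4, 5, 6, 7, 8, 9, 10}, which has 10 elements.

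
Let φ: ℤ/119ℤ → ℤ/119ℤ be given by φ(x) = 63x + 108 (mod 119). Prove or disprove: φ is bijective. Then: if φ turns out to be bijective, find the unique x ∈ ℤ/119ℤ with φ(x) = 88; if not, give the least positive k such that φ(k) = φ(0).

We have gcd(63, 119) = 7 > 1. Taking x_1 = 0 and x_2 = 17: φ(0) = 108 and φ(17) = 63·17 + 108 = 1179 ≡ 108 (mod 119).
So φ(0) = φ(17) while 0 ≠ 17, hence φ is not injective, hence not bijective.
Since φ is not bijective, we find the least positive k with φ(k) = φ(0): this means 63k ≡ 0 (mod 119), i.e. 119 ∣ 63k. Since gcd(63, 119) = 7, dividing through by 7 this holds exactly when 17 ∣ 9k, and as gcd(9, 17) = 1, exactly when 17 ∣ k.
The smallest positive such k is 17.

17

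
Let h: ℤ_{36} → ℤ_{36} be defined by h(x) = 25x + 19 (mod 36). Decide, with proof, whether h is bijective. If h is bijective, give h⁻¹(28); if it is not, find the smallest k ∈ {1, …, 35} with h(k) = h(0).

9

Suppose h(x_1) = h(x_2) in ℤ_{36}. Then 25x_1 + 19 ≡ 25x_2 + 19 (mod 36), thus 25(x_1 − x_2) ≡ 0 (mod 36).
Since gcd(25, 36) = 1, 25 is invertible modulo 36, therefore x_1 − x_2 ≡ 0 (mod 36), i.e. x_1 = x_2.
We now compute 25⁻¹ mod 36 explicitly. Euclid's algorithm: 36 = 1·25 + 11, 25 = 2·11 + 3, 11 = 3·3 + 2, 3 = 1·2 + 1; back-substituting gives 1 = 13·25 − 9·36, so 25⁻¹ ≡ 13 (mod 36).
Then y ↦ 13(y − 19) is a two-sided inverse to h, so every y ∈ ℤ_{36} has a preimage.
So h is bijective.
Since h is bijective, we compute h⁻¹(28): solve 25x + 19 ≡ 28 (mod 36), i.e. 25x ≡ 9 (mod 36).
Multiplying by 25⁻¹ = 13 gives x ≡ 13·9 = 117 = 3·36 + 9 ≡ 9 (mod 36).
Check: h(9) = 25·9 + 19 = 244 = 6·36 + 28 ≡ 28 (mod 36).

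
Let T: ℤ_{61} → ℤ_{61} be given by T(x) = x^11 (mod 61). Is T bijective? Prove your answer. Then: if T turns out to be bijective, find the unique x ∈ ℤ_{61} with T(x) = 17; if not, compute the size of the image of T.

55

Since 61 is prime, the nonzero elements of ℤ_{61} form a cyclic group of order 60.
As gcd(11, 60) = 1, raising to the 11th power is a bijection on this group: if a^11 ≡ b^11 then (ab^{−1})^11 = 1, and the only element of order dividing gcd(11, 60) = 1 is 1, so a = b.
With T(0) = 0 this makes T injective on all of ℤ_{61}, hence bijective (finite equal-size domain and codomain). In particular T is bijective.
Since T is bijective, we find the preimage of 17. The inverse of x ↦ x^11 on (ℤ_{61})^× is x ↦ x^11, because 11·11 = 121 = 2·60 + 1 ≡ 1 (mod 60) and x^{60} = 1 for x ≠ 0 (Fermat). So T⁻¹(17) = 17^11 mod 61.
Repeated squaring mod 61: 17^1 ≡ 17, 17^2 ≡ 17² = 289 ≡ 45, 17^4 ≡ 45² = 2025 ≡ 12, 17^8 ≡ 12² = 144 ≡ 22. Since 11 = 8 + 2 + 1, 17^11 ≡ 22·45·17: 22·45 = 990 ≡ 14, then 14·17 = 238 ≡ 55. So 17^11 ≡ 55 (mod 61).
Hence T⁻¹(17) = 55.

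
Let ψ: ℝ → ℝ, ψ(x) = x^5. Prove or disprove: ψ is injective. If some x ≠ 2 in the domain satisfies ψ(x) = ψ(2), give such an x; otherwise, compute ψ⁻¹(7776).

6

On ℝ, x ↦ x^5 is strictly increasing (since 5 is odd), so ψ(u) = ψ(v) forces u = v. Therefore ψ is injective.
Since x ↦ x^5 is strictly increasing on ℝ, it is injective there, so no x ≠ 2 in the domain has ψ(x) = ψ(2). We therefore compute ψ⁻¹(7776) = 7776^{1/5} = 6 (indeed 6^5 = 7776).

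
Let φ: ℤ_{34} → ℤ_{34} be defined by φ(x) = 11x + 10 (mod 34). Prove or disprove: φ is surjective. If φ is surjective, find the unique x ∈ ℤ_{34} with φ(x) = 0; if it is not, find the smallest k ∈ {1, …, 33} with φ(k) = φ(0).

30

Since gcd(11, 34) = 1, 11 is invertible modulo 34. Euclid's algorithm: 34 = 3·11 + 1; back-substituting gives 1 = 31·11 − 10·34, so 11⁻¹ ≡ 31 (mod 34).
Then y ↦ 31(y − 10) is a two-sided inverse to φ, so every y ∈ ℤ_{34} has a preimage.
Thus φ is surjective.
Since φ is surjective, we find φ⁻¹(0): we need 11x ≡ 0 − 10 ≡ 24 (mod 34). Using 11⁻¹ = 31: x ≡ 31·24 = 744 = 21·34 + 30, so x = 30.
Check: φ(30) = 11·30 + 10 = 340 = 10·34 + 0 ≡ 0 (mod 34).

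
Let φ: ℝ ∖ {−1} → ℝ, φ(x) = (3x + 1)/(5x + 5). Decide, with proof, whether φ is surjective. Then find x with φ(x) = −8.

If φ(x) = 3/5, cross-multiplying gives 5(3x + 1) = 3(5x + 5), which simplifies to 5 = 15 — false.  So 3/5 has no preimage and φ is not surjective.
Solving φ(x) = −8: cross-multiplying gives 3x + 1 = −8(5x + 5), which rearranges to 43x = −41, so x = −41/43.

-41/43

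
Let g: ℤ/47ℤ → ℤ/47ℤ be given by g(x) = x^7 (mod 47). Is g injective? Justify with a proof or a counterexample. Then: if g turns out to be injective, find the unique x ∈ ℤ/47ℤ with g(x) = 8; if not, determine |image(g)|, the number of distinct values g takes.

Since 47 is prime, the nonzero elements of ℤ/47ℤ form a cyclic group of order 46.
As gcd(7, 46) = 1, raising to the 7th power is a bijection on this group: if x_1^7 ≡ x_2^7 then (x_1x_2^{−1})^7 = 1, and the only element of order dividing gcd(7, 46) = 1 is 1, so x_1 = x_2.
With g(0) = 0 this makes g injective on all of ℤ/47ℤ, hence bijective (finite equal-size domain and codomain). In particular g is injective.
Since g is injective, we find the preimage of 8. The inverse of x ↦ x^7 on (ℤ/47ℤ)^× is x ↦ x^33, because 7·33 = 231 = 5·46 + 1 ≡ 1 (mod 46) and x^{46} = 1 for x ≠ 0 (Fermat). So g⁻¹(8) = 8^33 mod 47.
Repeated squaring mod 47: 8^1 ≡ 8, 8^2 ≡ 8² = 64 ≡ 17, 8^4 ≡ 17² = 289 ≡ 7, 8^8 ≡ 7² = 49 ≡ 2, 8^16 ≡ 2² = 4, 8^32 ≡ 4² = 16. Since 33 = 32 + 1, 8^33 ≡ 16·8: 16·8 = 128 ≡ 34. So 8^33 ≡ 34 (mod 47).
Hence g⁻¹(8) = 34.

34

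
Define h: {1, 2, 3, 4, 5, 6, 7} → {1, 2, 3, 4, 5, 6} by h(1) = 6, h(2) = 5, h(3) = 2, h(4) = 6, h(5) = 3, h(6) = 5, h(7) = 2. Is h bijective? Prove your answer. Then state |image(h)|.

h(1) = 6 = h(4) with 1 ≠ 4, so h is not injective, hence not bijective.
The image of h is {2, 3, 5, 6}, which has 4 elements.

4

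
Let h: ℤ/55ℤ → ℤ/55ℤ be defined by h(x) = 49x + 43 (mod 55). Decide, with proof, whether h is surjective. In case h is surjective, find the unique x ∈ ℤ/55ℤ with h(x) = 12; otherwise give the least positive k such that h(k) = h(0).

51

Since gcd(49, 55) = 1, 49 is invertible modulo 55. Euclid's algorithm: 55 = 1·49 + 6, 49 = 8·6 + 1; back-substituting gives 1 = 9·49 − 8·55, so 49⁻¹ ≡ 9 (mod 55).
Then y ↦ 9(y − 43) is a two-sided inverse to h, so every y ∈ ℤ/55ℤ has a preimage.
So h is surjective.
Since h is surjective, we compute h⁻¹(12): solve 49x + 43 ≡ 12 (mod 55), i.e. 49x ≡ 24 (mod 55).
Multiplying by 49⁻¹ = 9 gives x ≡ 9·24 = 216 = 3·55 + 51 ≡ 51 (mod 55).
Check: h(51) = 49·51 + 43 = 2542 = 46·55 + 12 ≡ 12 (mod 55).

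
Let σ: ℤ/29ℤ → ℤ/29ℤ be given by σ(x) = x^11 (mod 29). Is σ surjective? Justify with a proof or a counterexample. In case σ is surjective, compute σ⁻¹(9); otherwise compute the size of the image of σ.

6

Since 29 is prime, the nonzero elements of ℤ/29ℤ form a cyclic group of order 28.
As gcd(11, 28) = 1, raising to the 11th power is a bijection on this group: if s^11 ≡ t^11 then (st^{−1})^11 = 1, and the only element of order dividing gcd(11, 28) = 1 is 1, so s = t.
With σ(0) = 0 this makes σ injective on all of ℤ/29ℤ, hence bijective (finite equal-size domain and codomain). In particular σ is surjective.
Since σ is surjective, we find the preimage of 9. The inverse of x ↦ x^11 on (ℤ/29ℤ)^× is x ↦ x^23, because 11·23 = 253 = 9·28 + 1 ≡ 1 (mod 28) and x^{28} = 1 for x ≠ 0 (Fermat). So σ⁻¹(9) = 9^23 mod 29.
Repeated squaring mod 29: 9^1 ≡ 9, 9^2 ≡ 9² = 81 ≡ 23, 9^4 ≡ 23² = 529 ≡ 7, 9^8 ≡ 7² = 49 ≡ 20, 9^16 ≡ 20² = 400 ≡ 23. Since 23 = 16 + 4 + 2 + 1, 9^23 ≡ 23·7·23·9: 23·7 = 161 ≡ 16, then 16·23 = 368 ≡ 20, then 20·9 = 180 ≡ 6. So 9^23 ≡ 6 (mod 29).
Hence σ⁻¹(9) = 6.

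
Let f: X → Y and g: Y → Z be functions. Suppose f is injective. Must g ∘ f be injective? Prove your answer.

not injective

No. Take X = Y = Z = {0, 1}, f = identity (injective), and g(x) = 0 for every x.
Then (g ∘ f)(0) = 0 = (g ∘ f)(1) with 0 ≠ 1, so g ∘ f is not injective.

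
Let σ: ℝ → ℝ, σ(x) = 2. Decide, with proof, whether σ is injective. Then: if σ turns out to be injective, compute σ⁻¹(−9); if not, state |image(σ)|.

Recall that σ is injective when σ(a) = σ(b) forces a = b.
σ(0) = 2 = σ(1) with 0 ≠ 1, so σ is not injective.
Since σ is not injective, we state |image(σ)|: the image of σ is {2}, which has 1 element.

1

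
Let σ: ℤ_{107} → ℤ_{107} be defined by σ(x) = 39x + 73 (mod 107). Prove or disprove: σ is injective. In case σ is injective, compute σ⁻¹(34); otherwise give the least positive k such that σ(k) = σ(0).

106

If σ(x_1) = σ(x_2), then 39x_1 ≡ 39x_2 (mod 107). Because gcd(39, 107) = 1, we may cancel 39 to get x_1 ≡ x_2 (mod 107).
So σ is injective.
We now compute 39⁻¹ mod 107 explicitly. Euclid's algorithm: 107 = 2·39 + 29, 39 = 1·29 + 10, 29 = 2·10 + 9, 10 = 1·9 + 1; back-substituting gives 1 = 11·39 − 4·107, so 39⁻¹ ≡ 11 (mod 107).
Since σ is injective, we find σ⁻¹(34): we need 39x ≡ 34 − 73 ≡ 68 (mod 107). Using 39⁻¹ = 11: x ≡ 11·68 = 748 = 6·107 + 106, so x = 106.
Check: σ(106) = 39·106 + 73 = 4207 = 39·107 + 34 ≡ 34 (mod 107).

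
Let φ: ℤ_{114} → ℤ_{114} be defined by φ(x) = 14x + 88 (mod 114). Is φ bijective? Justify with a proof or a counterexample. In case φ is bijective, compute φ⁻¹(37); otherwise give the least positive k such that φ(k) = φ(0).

We have gcd(14, 114) = 2 > 1. Taking a = 0 and b = 57: φ(0) = 88 and φ(57) = 14·57 + 88 = 886 ≡ 88 (mod 114).
So φ(0) = φ(57) while 0 ≠ 57, so φ is not injective, hence not bijective.
Since φ is not bijective, we find the least positive k with φ(k) = φ(0): this means 14k ≡ 0 (mod 114), i.e. 114 ∣ 14k. Since gcd(14, 114) = 2, dividing through by 2 this holds exactly when 57 ∣ 7k, and as gcd(7, 57) = 1, exactly when 57 ∣ k.
The smallest positive such k is 57.

57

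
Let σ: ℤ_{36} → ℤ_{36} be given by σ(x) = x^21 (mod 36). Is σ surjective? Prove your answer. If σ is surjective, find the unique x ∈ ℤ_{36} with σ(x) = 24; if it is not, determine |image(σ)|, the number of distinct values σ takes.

9

σ(0) = 0^21 = 0.
σ(6): Repeated squaring mod 36: 6^1 ≡ 6, 6^2 ≡ 6² = 36 ≡ 0, 6^4 ≡ 0² = 0, 6^8 ≡ 0² = 0, 6^16 ≡ 0² = 0. Since 21 = 16 + 4 + 1, 6^21 ≡ 0·0·6: 0·0 = 0, then 0·6 = 0. So 6^21 ≡ 0 (mod 36).
So σ(0) = σ(6) = 0 while 0 ≠ 6, so σ is not injective.
A non-injective map from the 36-element set ℤ_{36} to itself takes at most 35 distinct values, so it cannot be surjective. Hence σ is not surjective.
Since σ is not surjective, we determine |image(σ)|. Computing x^21 mod 36 for each x (by repeated squaring, reducing mod 36 at every step), the values σ(0), σ(1), …, σ(35) are: 0, 1, 8, 27, 28, 17, 0, 19, 8, 9, 28, 35, 0, 1, 8, 27, 28, 17, 0, 19, 8, 9, 28, 35, 0, 1, 8, 27, 28, 17, 0, 19, 8, 9, 28, 35.
The distinct values are {0, 1, 8, 9, 17, 19, 27, 28, 35}; there are 9 of them.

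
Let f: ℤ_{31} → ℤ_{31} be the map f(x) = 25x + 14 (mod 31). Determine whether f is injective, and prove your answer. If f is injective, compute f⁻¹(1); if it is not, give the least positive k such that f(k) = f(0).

By definition, f is injective if f(s) = f(t) implies s = t.
If f(s) = f(t), then 25s ≡ 25t (mod 31). Because gcd(25, 31) = 1, we may cancel 25 to get s ≡ t (mod 31).
Thus f is injective.
We now compute 25⁻¹ mod 31 explicitly. Euclid's algorithm: 31 = 1·25 + 6, 25 = 4·6 + 1; back-substituting gives 1 = 5·25 − 4·31, so 25⁻¹ ≡ 5 (mod 31).
Since f is injective, we find f⁻¹(1): we need 25x ≡ 1 − 14 ≡ 18 (mod 31). Using 25⁻¹ = 5: x ≡ 5·18 = 90 = 2·31 + 28, so x = 28.
Check: f(28) = 25·28 + 14 = 714 = 23·31 + 1 ≡ 1 (mod 31).

28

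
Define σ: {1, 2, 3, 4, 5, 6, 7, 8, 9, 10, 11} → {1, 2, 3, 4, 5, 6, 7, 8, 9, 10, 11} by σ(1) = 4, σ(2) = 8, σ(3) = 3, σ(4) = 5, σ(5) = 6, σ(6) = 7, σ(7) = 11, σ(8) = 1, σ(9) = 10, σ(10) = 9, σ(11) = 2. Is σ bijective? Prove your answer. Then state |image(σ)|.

11

The values 4, 8, 3, 5, 6, 7, 11, 1, 10, 9, 2 are a permutation of {1, 2, 3, 4, 5, 6, 7, 8, 9, 10, 11}: each element appears exactly once.
So σ is injective and surjective, hence bijective.
The image of σ is {1, 2, 3, 4, 5, 6, 7, 8, 9, 10, 11}, which has 11 elements.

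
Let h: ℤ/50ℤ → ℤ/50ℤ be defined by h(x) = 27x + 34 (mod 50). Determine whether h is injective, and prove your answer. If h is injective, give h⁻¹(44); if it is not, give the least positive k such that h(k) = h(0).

30

Recall that h is injective when h(s) = h(t) forces s = t.
If h(s) = h(t), then 27s ≡ 27t (mod 50). Because gcd(27, 50) = 1, we may cancel 27 to get s ≡ t (mod 50).
So h is injective.
We now compute 27⁻¹ mod 50 explicitly. Euclid's algorithm: 50 = 1·27 + 23, 27 = 1·23 + 4, 23 = 5·4 + 3, 4 = 1·3 + 1; back-substituting gives 1 = 13·27 − 7·50, so 27⁻¹ ≡ 13 (mod 50).
Since h is injective, we find h⁻¹(44): we need 27x ≡ 44 − 34 ≡ 10 (mod 50). Using 27⁻¹ = 13: x ≡ 13·10 = 130 = 2·50 + 30, so x = 30.
Check: h(30) = 27·30 + 34 = 844 = 16·50 + 44 ≡ 44 (mod 50).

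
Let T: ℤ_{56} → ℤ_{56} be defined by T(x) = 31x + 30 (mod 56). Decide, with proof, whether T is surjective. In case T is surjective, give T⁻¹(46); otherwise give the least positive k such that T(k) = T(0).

Since gcd(31, 56) = 1, 31 is invertible modulo 56. Euclid's algorithm: 56 = 1·31 + 25, 31 = 1·25 + 6, 25 = 4·6 + 1; back-substituting gives 1 = 47·31 − 26·56, so 31⁻¹ ≡ 47 (mod 56).
Then y ↦ 47(y − 30) is a two-sided inverse to T, so every y ∈ ℤ_{56} has a preimage.
So T is surjective.
Since T is surjective, we find T⁻¹(46): we need 31x ≡ 46 − 30 ≡ 16 (mod 56). Using 31⁻¹ = 47: x ≡ 47·16 = 752 = 13·56 + 24, so x = 24.
Check: T(24) = 31·24 + 30 = 774 = 13·56 + 46 ≡ 46 (mod 56).

24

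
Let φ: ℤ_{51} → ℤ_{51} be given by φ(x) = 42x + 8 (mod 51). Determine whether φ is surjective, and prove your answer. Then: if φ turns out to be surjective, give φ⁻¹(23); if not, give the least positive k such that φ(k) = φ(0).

Recall that surjectivity means every element of the codomain has a preimage under φ.
Since gcd(42, 51) = 3, we have 42x ≡ 0 (mod 3) for all x, so φ(x) ≡ 2 (mod 3).
But 0 ≢ 2 (mod 3), so 0 ∈ ℤ_{51} has no preimage. Thus φ is not surjective.
Since φ is not surjective, we find the least positive k with φ(k) = φ(0): this means 42k ≡ 0 (mod 51), i.e. 51 ∣ 42k. Since gcd(42, 51) = 3, dividing through by 3 this holds exactly when 17 ∣ 14k, and as gcd(14, 17) = 1, exactly when 17 ∣ k.
The smallest positive such k is 17.

17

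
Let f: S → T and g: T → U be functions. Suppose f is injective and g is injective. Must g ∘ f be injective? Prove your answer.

Suppose (g ∘ f)(x_1) = (g ∘ f)(x_2), i.e. g(f(x_1)) = g(f(x_2)).
Since g is injective, f(x_1) = f(x_2). Since f is injective, x_1 = x_2. Hence g ∘ f is injective.

injective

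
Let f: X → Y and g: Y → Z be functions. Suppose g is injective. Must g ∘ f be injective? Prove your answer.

not injective

No. Take X = {1, 2}, Y = Z = {1, 2, 3, 4, 5}, f(1) = f(2) = 1, and g = identity (injective).
Then (g ∘ f)(1) = (g ∘ f)(2) = 1 with 1 ≠ 2, so g ∘ f is not injective.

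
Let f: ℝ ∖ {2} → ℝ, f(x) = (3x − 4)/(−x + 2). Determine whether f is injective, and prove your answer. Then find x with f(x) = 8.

20/11

Suppose f(a) = f(b). Cross-multiplying: (3a − 4)(−b + 2) = (3b − 4)(−a + 2).
Expanding both sides and cancelling the symmetric terms leaves 2·(a − b) = 0. Since 2 ≠ 0, a = b. Thus f is injective.
Solving f(x) = 8: cross-multiplying gives 3x − 4 = 8(−x + 2), which rearranges to 11x = 20, so x = 20/11.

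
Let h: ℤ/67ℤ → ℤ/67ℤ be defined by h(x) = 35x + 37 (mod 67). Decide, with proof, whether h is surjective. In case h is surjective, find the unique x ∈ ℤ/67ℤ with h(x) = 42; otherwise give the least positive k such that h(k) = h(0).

Since gcd(35, 67) = 1, 35 is invertible modulo 67. Euclid's algorithm: 67 = 1·35 + 32, 35 = 1·32 + 3, 32 = 10·3 + 2, 3 = 1·2 + 1; back-substituting gives 1 = 23·35 − 12·67, so 35⁻¹ ≡ 23 (mod 67).
For any y ∈ ℤ/67ℤ, x = 23(y − 37) mod 67 satisfies h(x) = 35·23(y − 37) + 37 ≡ y (since 35·23 ≡ 1 mod 67). So every y has a preimage.
Hence h is surjective.
Since h is surjective, we compute h⁻¹(42): solve 35x + 37 ≡ 42 (mod 67), i.e. 35x ≡ 5 (mod 67).
Multiplying by 35⁻¹ = 23 gives x ≡ 23·5 = 115 = 1·67 + 48 ≡ 48 (mod 67).
Check: h(48) = 35·48 + 37 = 1717 = 25·67 + 42 ≡ 42 (mod 67).

48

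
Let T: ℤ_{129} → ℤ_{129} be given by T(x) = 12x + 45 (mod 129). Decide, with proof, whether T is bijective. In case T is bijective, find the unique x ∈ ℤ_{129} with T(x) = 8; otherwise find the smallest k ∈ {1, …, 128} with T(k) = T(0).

43

We have gcd(12, 129) = 3 > 1. Taking a = 0 and b = 43: T(0) = 45 and T(43) = 12·43 + 45 = 561 ≡ 45 (mod 129).
So T(0) = T(43) while 0 ≠ 43, therefore T is not injective, hence not bijective.
Since T is not bijective, we find the least positive k with T(k) = T(0): this means 12k ≡ 0 (mod 129), i.e. 129 ∣ 12k. Since gcd(12, 129) = 3, dividing through by 3 this holds exactly when 43 ∣ 4k, and as gcd(4, 43) = 1, exactly when 43 ∣ k.
The smallest positive such k is 43.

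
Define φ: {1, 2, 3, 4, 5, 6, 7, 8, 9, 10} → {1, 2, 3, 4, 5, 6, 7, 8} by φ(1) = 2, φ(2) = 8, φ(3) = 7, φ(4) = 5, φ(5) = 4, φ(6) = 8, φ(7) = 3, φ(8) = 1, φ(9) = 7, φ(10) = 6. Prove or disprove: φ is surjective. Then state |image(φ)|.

Every element of the codomain has a preimage: 1 = φ(8), 2 = φ(1), 3 = φ(7), 4 = φ(5), 5 = φ(4), 6 = φ(10), 7 = φ(3), 8 = φ(2).
Hence φ is surjective.
The image of φ is {1, 2, 3, 4, 5, 6, 7, 8}, which has 8 elements.

8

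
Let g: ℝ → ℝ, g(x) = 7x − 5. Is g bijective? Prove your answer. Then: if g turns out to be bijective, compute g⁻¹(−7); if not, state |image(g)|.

Suppose g(x_1) = g(x_2). Then 7x_1 − 5 = 7x_2 − 5, so 7x_1 = 7x_2, hence x_1 = x_2.
For any y ∈ ℝ, x = (y + 5)/7 satisfies g(x) = y.
So g is bijective.
Since g is bijective, we compute g⁻¹(−7) = (−7 + 5)/7 = −2/7.

-2/7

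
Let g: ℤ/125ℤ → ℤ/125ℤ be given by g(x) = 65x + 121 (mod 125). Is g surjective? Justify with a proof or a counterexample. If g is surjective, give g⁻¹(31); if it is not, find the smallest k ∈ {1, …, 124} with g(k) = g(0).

25

Since gcd(65, 125) = 5, we have 65x ≡ 0 (mod 5) for all x, so g(x) ≡ 1 (mod 5).
But 0 ≢ 1 (mod 5), so 0 ∈ ℤ/125ℤ has no preimage. Thus g is not surjective.
Since g is not surjective, we find the least positive k with g(k) = g(0): this means 65k ≡ 0 (mod 125), i.e. 125 ∣ 65k. Since gcd(65, 125) = 5, dividing through by 5 this holds exactly when 25 ∣ 13k, and as gcd(13, 25) = 1, exactly when 25 ∣ k.
The smallest positive such k is 25.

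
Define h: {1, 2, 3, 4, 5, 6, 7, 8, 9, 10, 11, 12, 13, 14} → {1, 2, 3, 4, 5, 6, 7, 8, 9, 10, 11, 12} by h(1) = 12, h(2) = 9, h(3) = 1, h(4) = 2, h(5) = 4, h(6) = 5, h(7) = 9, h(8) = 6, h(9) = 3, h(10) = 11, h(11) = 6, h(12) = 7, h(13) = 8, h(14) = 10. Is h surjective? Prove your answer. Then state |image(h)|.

Every element of the codomain has a preimage: 1 = h(3), 2 = h(4), 3 = h(9), 4 = h(5), 5 = h(6), 6 = h(8), 7 = h(12), 8 = h(13), 9 = h(2), 10 = h(14), 11 = h(10), 12 = h(1).
Hence h is surjective.
The image of h is {1, 2, 3, 4, 5, 6, 7, 8, 9, 10, 11, 12}, which has 12 elements.

12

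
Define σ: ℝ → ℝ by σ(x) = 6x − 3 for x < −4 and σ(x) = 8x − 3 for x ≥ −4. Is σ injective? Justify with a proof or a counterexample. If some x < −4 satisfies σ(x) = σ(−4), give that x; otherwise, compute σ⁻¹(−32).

Both pieces are strictly increasing (slopes 6 and 8), so each is injective on its own interval.
The left piece maps (−∞, −4) onto (−∞, −27); the right piece maps [−4, ∞) onto [−35, ∞).
These images overlap. In particular σ(−4) = −35 (right piece), and solving 6x − 3 = −35 on the left piece gives x = −16/3 < −4.
So σ(−16/3) = σ(−4) with −16/3 ≠ −4, and σ is not injective. This x = −16/3 is the requested value below −4.

-16/3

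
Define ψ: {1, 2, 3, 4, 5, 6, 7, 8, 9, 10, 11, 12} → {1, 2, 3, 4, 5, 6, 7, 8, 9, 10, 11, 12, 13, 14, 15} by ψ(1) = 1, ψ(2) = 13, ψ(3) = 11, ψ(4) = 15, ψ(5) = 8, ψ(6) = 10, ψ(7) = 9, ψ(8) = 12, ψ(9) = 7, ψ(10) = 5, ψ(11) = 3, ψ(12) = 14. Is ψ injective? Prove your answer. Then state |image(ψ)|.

12

The values ψ(1), …, ψ(12) are 1, 13, 11, 15, 8, 10, 9, 12, 7, 5, 3, 14 — all distinct.
So ψ(x_1) = ψ(x_2) only when x_1 = x_2, and ψ is injective.
The image of ψ is {1, 3, 5, 7, 8, 9, 10, 11, 12, 13, 14, 15}, which has 12 elements.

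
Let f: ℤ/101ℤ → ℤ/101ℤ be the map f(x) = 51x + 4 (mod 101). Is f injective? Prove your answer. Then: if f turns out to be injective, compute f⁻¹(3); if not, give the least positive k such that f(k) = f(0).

99

If f(u) = f(v), then 51u ≡ 51v (mod 101). Because gcd(51, 101) = 1, we may cancel 51 to get u ≡ v (mod 101).
Thus f is injective.
We now compute 51⁻¹ mod 101 explicitly. Euclid's algorithm: 101 = 1·51 + 50, 51 = 1·50 + 1; back-substituting gives 1 = 2·51 − 1·101, so 51⁻¹ ≡ 2 (mod 101).
Since f is injective, we find f⁻¹(3): we need 51x ≡ 3 − 4 ≡ 100 (mod 101). Using 51⁻¹ = 2: x ≡ 2·100 = 200 = 1·101 + 99, so x = 99.
Check: f(99) = 51·99 + 4 = 5053 = 50·101 + 3 ≡ 3 (mod 101).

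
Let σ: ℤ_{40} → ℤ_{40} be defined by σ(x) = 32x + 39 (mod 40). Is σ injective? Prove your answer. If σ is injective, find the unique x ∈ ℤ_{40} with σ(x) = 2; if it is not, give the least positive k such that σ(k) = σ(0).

5

We have gcd(32, 40) = 8 > 1. Taking x_1 = 0 and x_2 = 5: σ(0) = 39 and σ(5) = 32·5 + 39 = 199 ≡ 39 (mod 40).
So σ(0) = σ(5) while 0 ≠ 5, therefore σ is not injective.
Since σ is not injective, we find the least positive k with σ(k) = σ(0): this means 32k ≡ 0 (mod 40), i.e. 40 ∣ 32k. Since gcd(32, 40) = 8, dividing through by 8 this holds exactly when 5 ∣ 4k, and as gcd(4, 5) = 1, exactly when 5 ∣ k.
The smallest positive such k is 5.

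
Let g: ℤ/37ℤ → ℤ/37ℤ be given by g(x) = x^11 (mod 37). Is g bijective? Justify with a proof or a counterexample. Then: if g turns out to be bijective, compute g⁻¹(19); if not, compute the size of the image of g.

Since 37 is prime, the nonzero elements of ℤ/37ℤ form a cyclic group of order 36.
As gcd(11, 36) = 1, raising to the 11th power is a bijection on this group: if x_1^11 ≡ x_2^11 then (x_1x_2^{−1})^11 = 1, and the only element of order dividing gcd(11, 36) = 1 is 1, so x_1 = x_2.
With g(0) = 0 this makes g injective on all of ℤ/37ℤ, hence bijective (finite equal-size domain and codomain). In particular g is bijective.
Since g is bijective, we find the preimage of 19. The inverse of x ↦ x^11 on (ℤ/37ℤ)^× is x ↦ x^23, because 11·23 = 253 = 7·36 + 1 ≡ 1 (mod 36) and x^{36} = 1 for x ≠ 0 (Fermat). So g⁻¹(19) = 19^23 mod 37.
Repeated squaring mod 37: 19^1 ≡ 19, 19^2 ≡ 19² = 361 ≡ 28, 19^4 ≡ 28² = 784 ≡ 7, 19^8 ≡ 7² = 49 ≡ 12, 19^16 ≡ 12² = 144 ≡ 33. Since 23 = 16 + 4 + 2 + 1, 19^23 ≡ 33·7·28·19: 33·7 = 231 ≡ 9, then 9·28 = 252 ≡ 30, then 30·19 = 570 ≡ 15. So 19^23 ≡ 15 (mod 37).
Hence g⁻¹(19) = 15.

15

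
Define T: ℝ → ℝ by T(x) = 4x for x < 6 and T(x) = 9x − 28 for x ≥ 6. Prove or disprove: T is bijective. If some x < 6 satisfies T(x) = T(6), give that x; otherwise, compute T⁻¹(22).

Both pieces are strictly increasing (slopes 4 and 9), so each is injective on its own interval.
The left piece maps (−∞, 6) onto (−∞, 24); the right piece maps [6, ∞) onto [26, ∞).
The images leave a gap (24 has no preimage), so T is not surjective, hence not bijective.
Because the two images are disjoint, no x < 6 has T(x) = T(6), so we compute T⁻¹(22): 22 lies in (−∞, 24), so solve 4x = 22: x = (22 − 0)/4 = 11/2.

11/2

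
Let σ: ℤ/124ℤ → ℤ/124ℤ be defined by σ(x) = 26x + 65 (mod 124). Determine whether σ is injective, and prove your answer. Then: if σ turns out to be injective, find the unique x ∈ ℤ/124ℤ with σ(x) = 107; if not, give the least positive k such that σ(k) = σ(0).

By definition, injectivity means: for all s, t in the domain, σ(s) = σ(t) implies s = t.
We have gcd(26, 124) = 2 > 1. Taking s = 0 and t = 62: σ(0) = 65 and σ(62) = 26·62 + 65 = 1677 ≡ 65 (mod 124).
So σ(0) = σ(62) while 0 ≠ 62, so σ is not injective.
Since σ is not injective, we find the least positive k with σ(k) = σ(0): this means 26k ≡ 0 (mod 124), i.e. 124 ∣ 26k. Since gcd(26, 124) = 2, dividing through by 2 this holds exactly when 62 ∣ 13k, and as gcd(13, 62) = 1, exactly when 62 ∣ k.
The smallest positive such k is 62.

62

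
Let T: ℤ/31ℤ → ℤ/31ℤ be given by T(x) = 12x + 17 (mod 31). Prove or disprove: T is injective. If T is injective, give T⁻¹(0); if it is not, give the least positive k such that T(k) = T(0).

If T(u) = T(v), then 12u ≡ 12v (mod 31). Because gcd(12, 31) = 1, we may cancel 12 to get u ≡ v (mod 31).
Thus T is injective.
We now compute 12⁻¹ mod 31 explicitly. Euclid's algorithm: 31 = 2·12 + 7, 12 = 1·7 + 5, 7 = 1·5 + 2, 5 = 2·2 + 1; back-substituting gives 1 = 13·12 − 5·31, so 12⁻¹ ≡ 13 (mod 31).
Since T is injective, we find T⁻¹(0): we need 12x ≡ 0 − 17 ≡ 14 (mod 31). Using 12⁻¹ = 13: x ≡ 13·14 = 182 = 5·31 + 27, so x = 27.
Check: T(27) = 12·27 + 17 = 341 = 11·31 + 0 ≡ 0 (mod 31).

27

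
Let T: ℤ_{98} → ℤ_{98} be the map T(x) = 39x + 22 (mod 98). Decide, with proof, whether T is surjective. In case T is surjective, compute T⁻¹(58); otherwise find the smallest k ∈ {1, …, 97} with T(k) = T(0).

16

By definition, surjectivity means every element of the codomain has a preimage under T.
Since gcd(39, 98) = 1, 39 is invertible modulo 98. Euclid's algorithm: 98 = 2·39 + 20, 39 = 1·20 + 19, 20 = 1·19 + 1; back-substituting gives 1 = 93·39 − 37·98, so 39⁻¹ ≡ 93 (mod 98).
Then y ↦ 93(y − 22) is a two-sided inverse to T, so every y ∈ ℤ_{98} has a preimage.
Therefore T is surjective.
Since T is surjective, we compute T⁻¹(58): solve 39x + 22 ≡ 58 (mod 98), i.e. 39x ≡ 36 (mod 98).
Multiplying by 39⁻¹ = 93 gives x ≡ 93·36 = 3348 = 34·98 + 16 ≡ 16 (mod 98).
Check: T(16) = 39·16 + 22 = 646 = 6·98 + 58 ≡ 58 (mod 98).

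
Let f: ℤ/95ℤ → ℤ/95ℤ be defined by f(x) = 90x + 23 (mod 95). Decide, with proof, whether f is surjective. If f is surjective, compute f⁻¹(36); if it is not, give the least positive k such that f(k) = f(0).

19

Since gcd(90, 95) = 5, we have 90x ≡ 0 (mod 5) for all x, so f(x) ≡ 3 (mod 5).
But 0 ≢ 3 (mod 5), so 0 ∈ ℤ/95ℤ has no preimage. Thus f is not surjective.
Since f is not surjective, we find the least positive k with f(k) = f(0): this means 90k ≡ 0 (mod 95), i.e. 95 ∣ 90k. Since gcd(90, 95) = 5, dividing through by 5 this holds exactly when 19 ∣ 18k, and as gcd(18, 19) = 1, exactly when 19 ∣ k.
The smallest positive such k is 19.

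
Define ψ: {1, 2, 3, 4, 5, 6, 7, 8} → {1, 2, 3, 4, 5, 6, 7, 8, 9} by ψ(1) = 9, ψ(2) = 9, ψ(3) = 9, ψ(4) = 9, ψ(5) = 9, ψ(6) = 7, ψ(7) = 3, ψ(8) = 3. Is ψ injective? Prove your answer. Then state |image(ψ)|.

3

ψ(1) = 9 = ψ(2) with 1 ≠ 2, so ψ is not injective.
The image of ψ is {3, 7, 9}, which has 3 elements.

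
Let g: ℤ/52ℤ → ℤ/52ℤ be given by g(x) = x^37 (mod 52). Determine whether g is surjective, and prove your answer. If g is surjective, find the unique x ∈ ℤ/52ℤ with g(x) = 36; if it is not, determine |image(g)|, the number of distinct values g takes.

g(0) = 0^37 = 0.
g(26): Repeated squaring mod 52: 26^1 ≡ 26, 26^2 ≡ 26² = 676 ≡ 0, 26^4 ≡ 0² = 0, 26^8 ≡ 0² = 0, 26^16 ≡ 0² = 0, 26^32 ≡ 0² = 0. Since 37 = 32 + 4 + 1, 26^37 ≡ 0·0·26: 0·0 = 0, then 0·26 = 0. So 26^37 ≡ 0 (mod 52).
So g(0) = g(26) = 0 while 0 ≠ 26, so g is not injective.
A non-injective map from the 52-element set ℤ/52ℤ to itself takes at most 51 distinct values, so it cannot be surjective. Therefore g is not surjective.
Since g is not surjective, we determine |image(g)|. Computing x^37 mod 52 for each x (by repeated squaring, reducing mod 52 at every step), the values g(0), g(1), …, g(51) are: 0, 1, 28, 3, 4, 5, 32, 7, 8, 9, 36, 11, 12, 13, 40, 15, 16, 17, 44, 19, 20, 21, 48, 23, 24, 25, 0, 27, 28, 29, 4, 31, 32, 33, 8, 35, 36, 37, 12, 39, 40, 41, 16, 43, 44, 45, 20, 47, 48, 49, 24, 51.
The distinct values are {0, 1, 3, 4, 5, 7, 8, 9, 11, 12, 13, 15, 16, 17, 19, 20, 21, 23, 24, 25, 27, 28, 29, 31, 32, 33, 35, 36, 37, 39, 40, 41, 43, 44, 45, 47, 48, 49, 51}; there are 39 of them.

39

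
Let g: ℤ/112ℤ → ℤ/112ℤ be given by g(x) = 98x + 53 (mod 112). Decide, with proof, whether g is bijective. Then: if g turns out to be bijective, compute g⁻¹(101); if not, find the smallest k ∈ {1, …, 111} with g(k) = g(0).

Recall that g is injective if g(x_1) = g(x_2) implies x_1 = x_2.
We have gcd(98, 112) = 14 > 1. Taking x_1 = 0 and x_2 = 8: g(0) = 53 and g(8) = 98·8 + 53 = 837 ≡ 53 (mod 112).
So g(0) = g(8) while 0 ≠ 8, thus g is not injective, hence not bijective.
Since g is not bijective, we find the least positive k with g(k) = g(0): this means 98k ≡ 0 (mod 112), i.e. 112 ∣ 98k. Since gcd(98, 112) = 14, dividing through by 14 this holds exactly when 8 ∣ 7k, and as gcd(7, 8) = 1, exactly when 8 ∣ k.
The smallest positive such k is 8.

8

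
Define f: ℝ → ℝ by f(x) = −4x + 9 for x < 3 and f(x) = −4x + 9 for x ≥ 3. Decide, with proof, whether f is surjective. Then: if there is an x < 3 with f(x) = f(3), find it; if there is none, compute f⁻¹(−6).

15/4

Both pieces are strictly decreasing (slopes −4 and −4), so each is injective on its own interval.
The left piece maps (−∞, 3) onto (−3, ∞); the right piece maps [3, ∞) onto (−∞, −3].
These images together cover ℝ, so f is surjective.
Because the two images are disjoint, no x < 3 has f(x) = f(3), so we compute f⁻¹(−6): −6 lies in (−∞, −3], so solve −4x + 9 = −6: x = (−6 − 9)/(−4) = 15/4.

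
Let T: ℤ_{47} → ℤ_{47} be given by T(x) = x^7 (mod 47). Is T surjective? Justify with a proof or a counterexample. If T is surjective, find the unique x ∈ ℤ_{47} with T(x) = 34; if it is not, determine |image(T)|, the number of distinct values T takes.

2

Since 47 is prime, the nonzero elements of ℤ_{47} form a cyclic group of order 46.
As gcd(7, 46) = 1, raising to the 7th power is a bijection on this group: if x_1^7 ≡ x_2^7 then (x_1x_2^{−1})^7 = 1, and the only element of order dividing gcd(7, 46) = 1 is 1, so x_1 = x_2.
With T(0) = 0 this makes T injective on all of ℤ_{47}, hence bijective (finite equal-size domain and codomain). In particular T is surjective.
Since T is surjective, we find the preimage of 34. The inverse of x ↦ x^7 on (ℤ_{47})^× is x ↦ x^33, because 7·33 = 231 = 5·46 + 1 ≡ 1 (mod 46) and x^{46} = 1 for x ≠ 0 (Fermat). So T⁻¹(34) = 34^33 mod 47.
Repeated squaring mod 47: 34^1 ≡ 34, 34^2 ≡ 34² = 1156 ≡ 28, 34^4 ≡ 28² = 784 ≡ 32, 34^8 ≡ 32² = 1024 ≡ 37, 34^16 ≡ 37² = 1369 ≡ 6, 34^32 ≡ 6² = 36. Since 33 = 32 + 1, 34^33 ≡ 36·34: 36·34 = 1224 ≡ 2. So 34^33 ≡ 2 (mod 47).
Hence T⁻¹(34) = 2.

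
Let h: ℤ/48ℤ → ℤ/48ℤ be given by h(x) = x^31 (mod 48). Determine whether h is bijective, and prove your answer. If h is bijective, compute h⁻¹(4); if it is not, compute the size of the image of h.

h(0) = 0^31 = 0.
h(6): Repeated squaring mod 48: 6^1 ≡ 6, 6^2 ≡ 6² = 36, 6^4 ≡ 36² = 1296 ≡ 0, 6^8 ≡ 0² = 0, 6^16 ≡ 0² = 0. Since 31 = 16 + 8 + 4 + 2 + 1, 6^31 ≡ 0·0·0·36·6: 0·0 = 0, then 0·0 = 0, then 0·36 = 0, then 0·6 = 0. So 6^31 ≡ 0 (mod 48).
So h(0) = h(6) = 0 while 0 ≠ 6, thus h is not injective, hence not bijective.
Since h is not bijective, we determine |image(h)|. Computing x^31 mod 48 for each x (by repeated squaring, reducing mod 48 at every step), the values h(0), h(1), …, h(47) are: 0, 1, 32, 27, 16, 29, 0, 7, 32, 9, 16, 35, 0, 37, 32, 15, 16, 17, 0, 43, 32, 45, 16, 23, 0, 25, 32, 3, 16, 5, 0, 31, 32, 33, 16, 11, 0, 13, 32, 39, 16, 41, 0, 19, 32, 21, 16, 47.
The distinct values are {0, 1, 3, 5, 7, 9, 11, 13, 15, 16, 17, 19, 21, 23, 25, 27, 29, 31, 32, 33, 35, 37, 39, 41, 43, 45, 47}; there are 27 of them.

27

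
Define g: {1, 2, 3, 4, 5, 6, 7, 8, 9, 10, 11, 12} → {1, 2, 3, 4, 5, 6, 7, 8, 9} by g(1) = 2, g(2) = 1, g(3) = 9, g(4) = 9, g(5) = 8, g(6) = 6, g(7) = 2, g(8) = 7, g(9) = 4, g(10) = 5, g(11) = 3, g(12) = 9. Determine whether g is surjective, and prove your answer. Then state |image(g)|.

Every element of the codomain has a preimage: 1 = g(2), 2 = g(1), 3 = g(11), 4 = g(9), 5 = g(10), 6 = g(6), 7 = g(8), 8 = g(5), 9 = g(3).
Hence g is surjective.
The image of g is {1, 2, 3, 4, 5, 6, 7, 8, 9}, which has 9 elements.

9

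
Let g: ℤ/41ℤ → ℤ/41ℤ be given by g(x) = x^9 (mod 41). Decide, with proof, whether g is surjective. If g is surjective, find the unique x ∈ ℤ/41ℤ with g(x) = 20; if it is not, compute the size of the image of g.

2

Since 41 is prime, the nonzero elements of ℤ/41ℤ form a cyclic group of order 40.
As gcd(9, 40) = 1, raising to the 9th power is a bijection on this group: if u^9 ≡ v^9 then (uv^{−1})^9 = 1, and the only element of order dividing gcd(9, 40) = 1 is 1, so u = v.
With g(0) = 0 this makes g injective on all of ℤ/41ℤ, hence bijective (finite equal-size domain and codomain). In particular g is surjective.
Since g is surjective, we find the preimage of 20. The inverse of x ↦ x^9 on (ℤ/41ℤ)^× is x ↦ x^9, because 9·9 = 81 = 2·40 + 1 ≡ 1 (mod 40) and x^{40} = 1 for x ≠ 0 (Fermat). So g⁻¹(20) = 20^9 mod 41.
Repeated squaring mod 41: 20^1 ≡ 20, 20^2 ≡ 20² = 400 ≡ 31, 20^4 ≡ 31² = 961 ≡ 18, 20^8 ≡ 18² = 324 ≡ 37. Since 9 = 8 + 1, 20^9 ≡ 37·20: 37·20 = 740 ≡ 2. So 20^9 ≡ 2 (mod 41).
Hence g⁻¹(20) = 2.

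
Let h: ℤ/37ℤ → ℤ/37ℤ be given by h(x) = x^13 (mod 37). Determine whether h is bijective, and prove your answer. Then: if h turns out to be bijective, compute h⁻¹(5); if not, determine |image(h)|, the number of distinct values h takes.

Since 37 is prime, the nonzero elements of ℤ/37ℤ form a cyclic group of order 36.
As gcd(13, 36) = 1, raising to the 13th power is a bijection on this group: if x_1^13 ≡ x_2^13 then (x_1x_2^{−1})^13 = 1, and the only element of order dividing gcd(13, 36) = 1 is 1, so x_1 = x_2.
With h(0) = 0 this makes h injective on all of ℤ/37ℤ, hence bijective (finite equal-size domain and codomain). In particular h is bijective.
Since h is bijective, we find the preimage of 5. The inverse of x ↦ x^13 on (ℤ/37ℤ)^× is x ↦ x^25, because 13·25 = 325 = 9·36 + 1 ≡ 1 (mod 36) and x^{36} = 1 for x ≠ 0 (Fermat). So h⁻¹(5) = 5^25 mod 37.
Repeated squaring mod 37: 5^1 ≡ 5, 5^2 ≡ 5² = 25, 5^4 ≡ 25² = 625 ≡ 33, 5^8 ≡ 33² = 1089 ≡ 16, 5^16 ≡ 16² = 256 ≡ 34. Since 25 = 16 + 8 + 1, 5^25 ≡ 34·16·5: 34·16 = 544 ≡ 26, then 26·5 = 130 ≡ 19. So 5^25 ≡ 19 (mod 37).
Hence h⁻¹(5) = 19.

19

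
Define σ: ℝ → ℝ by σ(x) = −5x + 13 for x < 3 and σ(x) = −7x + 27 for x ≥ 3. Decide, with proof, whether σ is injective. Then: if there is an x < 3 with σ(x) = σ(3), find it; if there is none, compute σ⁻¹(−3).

Both pieces are strictly decreasing (slopes −5 and −7), so each is injective on its own interval.
The left piece maps (−∞, 3) onto (−2, ∞); the right piece maps [3, ∞) onto (−∞, 6].
These images overlap. In particular σ(3) = 6 (right piece), and solving −5x + 13 = 6 on the left piece gives x = 7/5 < 3.
So σ(7/5) = σ(3) with 7/5 ≠ 3, and σ is not injective. This x = 7/5 is the requested value below 3.

7/5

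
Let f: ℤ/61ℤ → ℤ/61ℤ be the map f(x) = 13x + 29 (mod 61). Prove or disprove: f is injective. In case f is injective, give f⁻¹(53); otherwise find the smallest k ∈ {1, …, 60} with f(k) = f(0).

30

Recall: f is injective when f(x_1) = f(x_2) forces x_1 = x_2.
Suppose f(x_1) = f(x_2) in ℤ/61ℤ. Then 13x_1 + 29 ≡ 13x_2 + 29 (mod 61), thus 13(x_1 − x_2) ≡ 0 (mod 61).
Since gcd(13, 61) = 1, 13 is invertible modulo 61, so x_1 − x_2 ≡ 0 (mod 61), i.e. x_1 = x_2.
Therefore f is injective.
We now compute 13⁻¹ mod 61 explicitly. Euclid's algorithm: 61 = 4·13 + 9, 13 = 1·9 + 4, 9 = 2·4 + 1; back-substituting gives 1 = 47·13 − 10·61, so 13⁻¹ ≡ 47 (mod 61).
Since f is injective, we compute f⁻¹(53): solve 13x + 29 ≡ 53 (mod 61), i.e. 13x ≡ 24 (mod 61).
Multiplying by 13⁻¹ = 47 gives x ≡ 47·24 = 1128 = 18·61 + 30 ≡ 30 (mod 61).
Check: f(30) = 13·30 + 29 = 419 = 6·61 + 53 ≡ 53 (mod 61).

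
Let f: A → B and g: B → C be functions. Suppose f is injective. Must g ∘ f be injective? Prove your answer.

not injective

No. Take A = B = C = {1, 2}, f = identity (injective), and g(x) = 1 for every x.
Then (g ∘ f)(1) = 1 = (g ∘ f)(2) with 1 ≠ 2, so g ∘ f is not injective.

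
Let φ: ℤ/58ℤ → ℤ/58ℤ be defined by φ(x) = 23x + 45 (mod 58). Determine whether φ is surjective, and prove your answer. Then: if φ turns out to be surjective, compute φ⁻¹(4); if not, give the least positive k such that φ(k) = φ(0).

31

Since gcd(23, 58) = 1, 23 is invertible modulo 58. Euclid's algorithm: 58 = 2·23 + 12, 23 = 1·12 + 11, 12 = 1·11 + 1; back-substituting gives 1 = 53·23 − 21·58, so 23⁻¹ ≡ 53 (mod 58).
Then y ↦ 53(y − 45) is a two-sided inverse to φ, so every y ∈ ℤ/58ℤ has a preimage.
Hence φ is surjective.
Since φ is surjective, we find φ⁻¹(4): we need 23x ≡ 4 − 45 ≡ 17 (mod 58). Using 23⁻¹ = 53: x ≡ 53·17 = 901 = 15·58 + 31, so x = 31.
Check: φ(31) = 23·31 + 45 = 758 = 13·58 + 4 ≡ 4 (mod 58).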